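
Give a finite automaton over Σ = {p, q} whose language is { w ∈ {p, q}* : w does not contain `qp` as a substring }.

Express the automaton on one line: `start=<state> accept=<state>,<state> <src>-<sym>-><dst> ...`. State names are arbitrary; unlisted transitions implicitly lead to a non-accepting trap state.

Track partial matches of the forbidden pattern `qp`. State C is a dead state reached once `qp` has occurred; every other state accepts. A means no part of `qp` is currently matched.
A 3-state machine:
       p  q 
>* A   A  B 
 * B   C  B 
   C   C  C 
(> = start, * = accepting)

start=A accept=A,B A-p->A A-q->B B-p->C B-q->B C-p->C C-q->C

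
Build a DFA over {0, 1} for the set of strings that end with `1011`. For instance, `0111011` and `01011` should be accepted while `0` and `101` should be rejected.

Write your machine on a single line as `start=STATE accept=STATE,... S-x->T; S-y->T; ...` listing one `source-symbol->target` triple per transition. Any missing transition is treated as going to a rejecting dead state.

start=A; accept=E; A-0->A; A-1->B; B-0->C; B-1->B; C-0->A; C-1->D; D-0->C; D-1->E; E-0->C; E-1->B

Let each state record the length of the longest suffix of the input read so far that is also a prefix of `1011`. B means the last symbol is `1`; C means the last 2 symbols are `10`; D means the last 3 symbols are `101`; E means the last 4 symbols are `1011`. Accept only at E, where the string currently ends in `1011`.
5 states suffice.
       0  1 
>  A   A  B 
   B   C  B 
   C   A  D 
   D   C  E 
 * E   C  B 
(> = start, * = accepting)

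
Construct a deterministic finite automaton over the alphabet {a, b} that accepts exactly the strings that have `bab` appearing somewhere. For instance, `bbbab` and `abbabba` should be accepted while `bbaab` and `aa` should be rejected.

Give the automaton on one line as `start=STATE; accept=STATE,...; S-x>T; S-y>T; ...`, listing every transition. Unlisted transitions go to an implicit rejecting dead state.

start=S0; accept=S3; S0-a>S0; S0-b>S1; S1-a>S2; S1-b>S1; S2-a>S0; S2-b>S3; S3-a>S3; S3-b>S3

Track how much of `bab` has been matched so far: state S0 is no progress, S3 is the absorbing accept state reached once `bab` has occurred. Intermediate states record partial matches; on a mismatch, fall back to the longest reusable overlap.
        a   b  
>  S0   S0  S1 
   S1   S2  S1 
   S2   S0  S3 
 * S3   S3  S3 
(> = start, * = accepting)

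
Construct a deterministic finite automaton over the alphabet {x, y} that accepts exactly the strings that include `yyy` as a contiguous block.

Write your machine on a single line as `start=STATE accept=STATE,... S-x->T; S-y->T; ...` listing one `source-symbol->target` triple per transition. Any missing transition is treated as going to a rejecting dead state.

start=S0; accept=S3; S0-x->S0; S0-y->S1; S1-x->S0; S1-y->S2; S2-x->S0; S2-y->S3; S3-x->S3; S3-y->S3

States S0..S2 record the length of the longest prefix of `yyy` that matches the current input suffix. Reaching S3 means `yyy` has been seen, and we stay there forever. Accept from S3.
4 states suffice.
        x   y  
>  S0   S0  S1 
   S1   S0  S2 
   S2   S0  S3 
 * S3   S3  S3 
(> = start, * = accepting)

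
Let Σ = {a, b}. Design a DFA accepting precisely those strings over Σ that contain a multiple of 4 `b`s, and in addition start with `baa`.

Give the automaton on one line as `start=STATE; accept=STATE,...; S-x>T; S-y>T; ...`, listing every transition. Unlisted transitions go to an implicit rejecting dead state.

start=q0; accept=q10; q0-a>q1; q0-b>q2; q1-a>q1; q1-b>q3; q2-a>q4; q2-b>q5; q3-a>q3; q3-b>q5; q4-a>q6; q4-b>q5; q5-a>q5; q5-b>q7; q6-a>q6; q6-b>q8; q7-a>q7; q7-b>q1; q8-a>q8; q8-b>q9; q9-a>q9; q9-b>q10; q10-a>q10; q10-b>q6

Handle the two conditions separately and then intersect. The first has 4 states tracking the count of `b`s modulo 4; the second has 5 states tracking whether the input so far still matches the prefix `baa`. A product state is a pair (one from each), accepting exactly when both do.
          a    b  
>  q0     q1   q2 
   q1     q1   q3 
   q2     q4   q5 
   q3     q3   q5 
   q4     q6   q5 
   q5     q5   q7 
   q6     q6   q8 
   q7     q7   q1 
   q8     q8   q9 
   q9     q9  q10 
 * q10   q10   q6 
(> = start, * = accepting)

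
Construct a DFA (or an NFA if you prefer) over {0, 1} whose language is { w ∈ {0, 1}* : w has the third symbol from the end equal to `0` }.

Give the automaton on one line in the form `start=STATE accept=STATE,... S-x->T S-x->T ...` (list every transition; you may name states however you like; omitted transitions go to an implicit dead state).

Because acceptance depends on a position counted from the end, the machine has to buffer the most recent 3 symbols. Make each state the string of the last up-to-3 symbols read; on input `x` shift the window left and append `x`. Accept when the buffered window has length 3 and begins with `0`.
15 states suffice.
          0    1  
>  q0     q1   q2 
   q1     q3   q4 
   q2     q5   q6 
   q3     q7   q8 
   q4     q9  q10 
   q5    q11  q12 
   q6    q13  q14 
 * q7     q7   q8 
 * q8     q9  q10 
 * q9    q11  q12 
 * q10   q13  q14 
   q11    q7   q8 
   q12    q9  q10 
   q13   q11  q12 
   q14   q13  q14 
(> = start, * = accepting)

start=q0 accept=q7,q8,q9,q10 q0-0->q1 q0-1->q2 q1-0->q3 q1-1->q4 q2-0->q5 q2-1->q6 q3-0->q7 q3-1->q8 q4-0->q9 q4-1->q10 q5-0->q11 q5-1->q12 q6-0->q13 q6-1->q14 q7-0->q7 q7-1->q8 q8-0->q9 q8-1->q10 q9-0->q11 q9-1->q12 q10-0->q13 q10-1->q14 q11-0->q7 q11-1->q8 q12-0->q9 q12-1->q10 q13-0->q11 q13-1->q12 q14-0->q13 q14-1->q14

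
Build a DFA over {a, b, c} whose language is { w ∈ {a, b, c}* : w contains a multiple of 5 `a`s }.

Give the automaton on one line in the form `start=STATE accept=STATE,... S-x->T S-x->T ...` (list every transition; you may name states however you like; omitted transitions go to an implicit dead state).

start=S0 accept=S0 S0-a->S1 S0-b->S0 S0-c->S0 S1-a->S2 S1-b->S1 S1-c->S1 S2-a->S3 S2-b->S2 S2-c->S2 S3-a->S4 S3-b->S3 S3-c->S3 S4-a->S0 S4-b->S4 S4-c->S4

Keep the running count of `a`s modulo 5: each `a` advances along the cycle S0 → S1 → S2 → S3 → S4 → S0 while other symbols loop. Accept at S0.
A 5-state machine:
        a   b   c  
>* S0   S1  S0  S0 
   S1   S2  S1  S1 
   S2   S3  S2  S2 
   S3   S4  S3  S3 
   S4   S0  S4  S4 
(> = start, * = accepting)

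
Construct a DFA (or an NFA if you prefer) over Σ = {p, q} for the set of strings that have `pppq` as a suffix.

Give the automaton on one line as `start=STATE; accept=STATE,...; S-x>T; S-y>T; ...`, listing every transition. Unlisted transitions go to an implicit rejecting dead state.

start=A; accept=E; A-p>B; A-q>A; B-p>C; B-q>A; C-p>D; C-q>A; D-p>D; D-q>E; E-p>B; E-q>A

Remember how much of `pppq` the current input suffix matches. State A means no match yet; B means the last symbol is `p`; C means the last 2 symbols are `pp`; D means the last 3 symbols are `ppp`; E means the last 4 symbols are `pppq`. Only E accepts. On a mismatch, fall back to the longest proper suffix that is still a prefix of `pppq`.
With 5 states:
       p  q 
>  A   B  A 
   B   C  A 
   C   D  A 
   D   D  E 
 * E   B  A 
(> = start, * = accepting)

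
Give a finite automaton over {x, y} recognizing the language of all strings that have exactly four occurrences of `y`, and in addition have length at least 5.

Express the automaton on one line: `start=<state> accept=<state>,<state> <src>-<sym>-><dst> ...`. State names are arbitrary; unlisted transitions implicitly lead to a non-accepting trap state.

Run two small machines in parallel and take their product. One (6 states) tracks the count of `y`s, saturating at 5; the other (7 states) tracks the input length, saturating at 6. Each combined state is a pair, one component from each; accept when both components accept. Minimizing collapses redundant product states.
          x    y  
>  S0     S1   S2 
   S1     S1   S3 
   S2     S3   S4 
   S3     S3   S5 
   S4     S5   S6 
   S5     S5   S7 
   S6     S7   S8 
   S7     S7   S9 
   S8     S9  S10 
 * S9     S9  S10 
   S10   S10  S10 
(> = start, * = accepting)

start=S0 accept=S9 S0-x->S1 S0-y->S2 S1-x->S1 S1-y->S3 S2-x->S3 S2-y->S4 S3-x->S3 S3-y->S5 S4-x->S5 S4-y->S6 S5-x->S5 S5-y->S7 S6-x->S7 S6-y->S8 S7-x->S7 S7-y->S9 S8-x->S9 S8-y->S10 S9-x->S9 S9-y->S10 S10-x->S10 S10-y->S10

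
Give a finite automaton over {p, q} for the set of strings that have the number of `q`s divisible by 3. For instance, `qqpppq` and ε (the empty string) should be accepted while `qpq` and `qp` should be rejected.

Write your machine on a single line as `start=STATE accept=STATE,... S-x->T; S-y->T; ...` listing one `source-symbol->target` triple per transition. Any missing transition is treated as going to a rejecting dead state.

start=S0; accept=S0; S0-p->S0; S0-q->S1; S1-p->S1; S1-q->S2; S2-p->S2; S2-q->S0

The only thing that matters is how many `q`s have appeared, reduced mod 3. Use one state per residue: S0 for 0, …, S2 for 2. Reading `q` moves to the next residue; anything else stays put. S0 is accepting.
With 3 states:
        p   q  
>* S0   S0  S1 
   S1   S1  S2 
   S2   S2  S0 
(> = start, * = accepting)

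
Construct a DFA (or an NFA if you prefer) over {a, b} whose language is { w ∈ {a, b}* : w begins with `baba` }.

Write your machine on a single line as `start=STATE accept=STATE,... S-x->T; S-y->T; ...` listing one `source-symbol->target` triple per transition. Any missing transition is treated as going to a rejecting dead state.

start=q0; accept=q4; q0-a->q5; q0-b->q1; q1-a->q2; q1-b->q5; q2-a->q5; q2-b->q3; q3-a->q4; q3-b->q5; q4-a->q4; q4-b->q4; q5-a->q5; q5-b->q5

Walk along `baba` while the input agrees: from q0 take `b` to q1, and so on. Any deviation drops to the rejecting sink q5. Once q4 is reached the prefix is confirmed and every continuation is accepted.
A 6-state machine:
        a   b  
>  q0   q5  q1 
   q1   q2  q5 
   q2   q5  q3 
   q3   q4  q5 
 * q4   q4  q4 
   q5   q5  q5 
(> = start, * = accepting)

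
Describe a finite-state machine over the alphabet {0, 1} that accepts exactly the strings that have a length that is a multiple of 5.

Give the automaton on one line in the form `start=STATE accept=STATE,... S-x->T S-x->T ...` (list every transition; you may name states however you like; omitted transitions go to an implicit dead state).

Only the length mod 5 matters, so use a 5-cycle: from any state, every input symbol moves to the next state, wrapping q4 back to q0. Mark q0 accepting.
        0   1  
>* q0   q1  q1 
   q1   q2  q2 
   q2   q3  q3 
   q3   q4  q4 
   q4   q0  q0 
(> = start, * = accepting)

start=q0 accept=q0 q0-0->q1 q0-1->q1 q1-0->q2 q1-1->q2 q2-0->q3 q2-1->q3 q3-0->q4 q3-1->q4 q4-0->q0 q4-1->q0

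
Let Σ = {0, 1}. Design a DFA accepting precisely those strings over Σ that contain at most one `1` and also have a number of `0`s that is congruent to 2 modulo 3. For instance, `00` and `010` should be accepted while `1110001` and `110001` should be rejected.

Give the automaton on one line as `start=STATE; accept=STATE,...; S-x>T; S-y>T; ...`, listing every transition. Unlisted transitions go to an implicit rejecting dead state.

start=A; accept=D,G; A-0>B; A-1>C; B-0>D; B-1>E; C-0>E; C-1>F; D-0>A; D-1>G; E-0>G; E-1>F; F-0>F; F-1>F; G-0>C; G-1>F

Run two small machines in parallel and take their product. The first has 3 states tracking the count of `1`s, saturating at 2; the second has 3 states tracking the count of `0`s modulo 3. A product state is a pair (one from each), accepting exactly when both do. Minimizing collapses redundant product states.
With 7 states:
       0  1 
>  A   B  C 
   B   D  E 
   C   E  F 
 * D   A  G 
   E   G  F 
   F   F  F 
 * G   C  F 
(> = start, * = accepting)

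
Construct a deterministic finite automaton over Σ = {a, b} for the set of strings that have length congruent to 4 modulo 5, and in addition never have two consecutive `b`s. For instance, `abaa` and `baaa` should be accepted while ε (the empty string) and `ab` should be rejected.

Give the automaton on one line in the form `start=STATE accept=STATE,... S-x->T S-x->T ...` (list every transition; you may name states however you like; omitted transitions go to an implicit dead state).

start=q0 accept=q8,q9 q0-a->q1 q0-b->q2 q1-a->q3 q1-b->q4 q2-a->q3 q2-b->q5 q3-a->q6 q3-b->q7 q4-a->q6 q4-b->q5 q5-a->q5 q5-b->q5 q6-a->q8 q6-b->q9 q7-a->q8 q7-b->q5 q8-a->q0 q8-b->q10 q9-a->q0 q9-b->q5 q10-a->q1 q10-b->q5

Run two small machines in parallel and take their product. The first has 5 states tracking the input length modulo 5; the second has 3 states tracking partial matches of the forbidden pattern `bb`. A product state is a pair (one from each), accepting exactly when both do. Equivalent product states are then merged.
An 11-state machine:
          a    b  
>  q0     q1   q2 
   q1     q3   q4 
   q2     q3   q5 
   q3     q6   q7 
   q4     q6   q5 
   q5     q5   q5 
   q6     q8   q9 
   q7     q8   q5 
 * q8     q0  q10 
 * q9     q0   q5 
   q10    q1   q5 
(> = start, * = accepting)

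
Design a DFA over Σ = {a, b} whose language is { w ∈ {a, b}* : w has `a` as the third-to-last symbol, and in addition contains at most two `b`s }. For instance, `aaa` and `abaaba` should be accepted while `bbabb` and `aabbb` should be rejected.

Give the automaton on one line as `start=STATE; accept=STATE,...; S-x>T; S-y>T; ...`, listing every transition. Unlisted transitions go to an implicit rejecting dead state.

Build one automaton per condition and run them in lockstep. One (15 states) tracks the last 3 symbols read; the other (4 states) tracks the count of `b`s, saturating at 3. Each combined state is a pair, one component from each; accept when both components accept. Minimizing collapses redundant product states.
A 20-state machine:
          a    b  
>  q0     q1   q2 
   q1     q3   q4 
   q2     q5   q6 
   q3     q7   q8 
   q4     q9  q10 
   q5    q11  q12 
   q6    q13  q14 
 * q7     q7   q8 
 * q8     q9  q10 
 * q9    q11  q12 
 * q10   q13  q14 
   q11   q15  q16 
   q12   q17  q14 
   q13   q18  q14 
   q14   q14  q14 
 * q15   q15  q16 
 * q16   q17  q14 
 * q17   q18  q14 
   q18   q19  q14 
 * q19   q19  q14 
(> = start, * = accepting)

start=q0; accept=q7,q8,q9,q10,q15,q16,q17,q19; q0-a>q1; q0-b>q2; q1-a>q3; q1-b>q4; q2-a>q5; q2-b>q6; q3-a>q7; q3-b>q8; q4-a>q9; q4-b>q10; q5-a>q11; q5-b>q12; q6-a>q13; q6-b>q14; q7-a>q7; q7-b>q8; q8-a>q9; q8-b>q10; q9-a>q11; q9-b>q12; q10-a>q13; q10-b>q14; q11-a>q15; q11-b>q16; q12-a>q17; q12-b>q14; q13-a>q18; q13-b>q14; q14-a>q14; q14-b>q14; q15-a>q15; q15-b>q16; q16-a>q17; q16-b>q14; q17-a>q18; q17-b>q14; q18-a>q19; q18-b>q14; q19-a>q19; q19-b>q14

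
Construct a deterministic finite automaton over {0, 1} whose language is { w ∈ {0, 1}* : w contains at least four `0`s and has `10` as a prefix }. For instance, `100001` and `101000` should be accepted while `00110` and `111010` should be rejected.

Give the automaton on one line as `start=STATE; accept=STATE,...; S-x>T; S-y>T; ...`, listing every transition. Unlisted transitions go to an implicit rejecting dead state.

start=S0; accept=S6; S0-0>S1; S0-1>S2; S1-0>S1; S1-1>S1; S2-0>S3; S2-1>S1; S3-0>S4; S3-1>S3; S4-0>S5; S4-1>S4; S5-0>S6; S5-1>S5; S6-0>S6; S6-1>S6

Run two small machines in parallel and take their product. One (6 states) tracks the count of `0`s, saturating at 5; the other (4 states) tracks whether the input so far still matches the prefix `10`. Each combined state is a pair, one component from each; accept when both components accept. After merging equivalent states the machine shrinks.
        0   1  
>  S0   S1  S2 
   S1   S1  S1 
   S2   S3  S1 
   S3   S4  S3 
   S4   S5  S4 
   S5   S6  S5 
 * S6   S6  S6 
(> = start, * = accepting)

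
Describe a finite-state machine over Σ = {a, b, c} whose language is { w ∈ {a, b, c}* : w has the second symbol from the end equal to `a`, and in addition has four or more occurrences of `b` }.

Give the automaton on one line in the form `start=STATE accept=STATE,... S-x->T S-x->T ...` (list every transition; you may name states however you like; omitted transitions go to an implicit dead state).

start=S0 accept=S6,S8 S0-a->S0 S0-b->S1 S0-c->S0 S1-a->S1 S1-b->S2 S1-c->S1 S2-a->S2 S2-b->S3 S2-c->S2 S3-a->S4 S3-b->S5 S3-c->S3 S4-a->S4 S4-b->S6 S4-c->S3 S5-a->S7 S5-b->S5 S5-c->S5 S6-a->S7 S6-b->S5 S6-c->S5 S7-a->S8 S7-b->S6 S7-c->S6 S8-a->S8 S8-b->S6 S8-c->S6

Handle the two conditions separately and then intersect. One (13 states) tracks the last 2 symbols read; the other (6 states) tracks the count of `b`s, saturating at 5. Each combined state is a pair, one component from each; accept when both components accept. Minimizing collapses redundant product states.
With 9 states:
        a   b   c  
>  S0   S0  S1  S0 
   S1   S1  S2  S1 
   S2   S2  S3  S2 
   S3   S4  S5  S3 
   S4   S4  S6  S3 
   S5   S7  S5  S5 
 * S6   S7  S5  S5 
   S7   S8  S6  S6 
 * S8   S8  S6  S6 
(> = start, * = accepting)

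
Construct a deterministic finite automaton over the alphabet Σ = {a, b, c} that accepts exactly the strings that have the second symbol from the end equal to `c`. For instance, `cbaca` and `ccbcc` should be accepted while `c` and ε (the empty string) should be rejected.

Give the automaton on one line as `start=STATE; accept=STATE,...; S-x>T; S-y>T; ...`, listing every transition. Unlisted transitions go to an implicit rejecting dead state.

Because acceptance depends on a position counted from the end, the machine has to buffer the most recent 2 symbols. Make each state the string of the last up-to-2 symbols read; on input `x` shift the window left and append `x`. Accept when the buffered window has length 2 and begins with `c`.
          a    b    c  
>  s0     s1   s2   s3 
   s1     s4   s5   s6 
   s2     s7   s8   s9 
   s3    s10  s11  s12 
   s4     s4   s5   s6 
   s5     s7   s8   s9 
   s6    s10  s11  s12 
   s7     s4   s5   s6 
   s8     s7   s8   s9 
   s9    s10  s11  s12 
 * s10    s4   s5   s6 
 * s11    s7   s8   s9 
 * s12   s10  s11  s12 
(> = start, * = accepting)

start=s0; accept=s10,s11,s12; s0-a>s1; s0-b>s2; s0-c>s3; s1-a>s4; s1-b>s5; s1-c>s6; s2-a>s7; s2-b>s8; s2-c>s9; s3-a>s10; s3-b>s11; s3-c>s12; s4-a>s4; s4-b>s5; s4-c>s6; s5-a>s7; s5-b>s8; s5-c>s9; s6-a>s10; s6-b>s11; s6-c>s12; s7-a>s4; s7-b>s5; s7-c>s6; s8-a>s7; s8-b>s8; s8-c>s9; s9-a>s10; s9-b>s11; s9-c>s12; s10-a>s4; s10-b>s5; s10-c>s6; s11-a>s7; s11-b>s8; s11-c>s9; s12-a>s10; s12-b>s11; s12-c>s12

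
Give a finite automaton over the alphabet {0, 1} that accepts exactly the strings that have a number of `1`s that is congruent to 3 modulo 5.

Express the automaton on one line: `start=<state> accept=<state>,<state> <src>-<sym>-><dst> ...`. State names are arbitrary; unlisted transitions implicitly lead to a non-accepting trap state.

The only thing that matters is how many `1`s have appeared, reduced mod 5. Use one state per residue: q0 for 0, …, q4 for 4. Reading `1` moves to the next residue; anything else stays put. q3 is accepting.
A 5-state machine:
        0   1  
>  q0   q0  q1 
   q1   q1  q2 
   q2   q2  q3 
 * q3   q3  q4 
   q4   q4  q0 
(> = start, * = accepting)

start=q0 accept=q3 q0-0->q0 q0-1->q1 q1-0->q1 q1-1->q2 q2-0->q2 q2-1->q3 q3-0->q3 q3-1->q4 q4-0->q4 q4-1->q0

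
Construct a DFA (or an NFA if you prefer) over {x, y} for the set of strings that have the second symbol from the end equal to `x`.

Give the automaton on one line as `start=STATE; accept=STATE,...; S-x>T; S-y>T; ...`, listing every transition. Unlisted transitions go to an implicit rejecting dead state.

start=s0; accept=s3,s4; s0-x>s1; s0-y>s2; s1-x>s3; s1-y>s4; s2-x>s5; s2-y>s6; s3-x>s3; s3-y>s4; s4-x>s5; s4-y>s6; s5-x>s3; s5-y>s4; s6-x>s5; s6-y>s6

Because acceptance depends on a position counted from the end, the machine has to buffer the most recent 2 symbols. Make each state the string of the last up-to-2 symbols read; on input `x` shift the window left and append `x`. Accept when the buffered window has length 2 and begins with `x`.
7 states suffice.
        x   y  
>  s0   s1  s2 
   s1   s3  s4 
   s2   s5  s6 
 * s3   s3  s4 
 * s4   s5  s6 
   s5   s3  s4 
   s6   s5  s6 
(> = start, * = accepting)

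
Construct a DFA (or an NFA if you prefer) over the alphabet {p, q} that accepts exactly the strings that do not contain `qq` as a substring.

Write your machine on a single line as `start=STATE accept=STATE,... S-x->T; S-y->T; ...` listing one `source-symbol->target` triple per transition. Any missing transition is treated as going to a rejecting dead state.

start=s0; accept=s0,s1; s0-p->s0; s0-q->s1; s1-p->s0; s1-q->s2; s2-p->s2; s2-q->s2

This is the complement of 'contains `qq`'. Use the same substring-matching states — s0 through s2 holding how much of `qq` has just been matched — but flip the accepting set: everything except the trap s2 accepts.
With 3 states:
        p   q  
>* s0   s0  s1 
 * s1   s0  s2 
   s2   s2  s2 
(> = start, * = accepting)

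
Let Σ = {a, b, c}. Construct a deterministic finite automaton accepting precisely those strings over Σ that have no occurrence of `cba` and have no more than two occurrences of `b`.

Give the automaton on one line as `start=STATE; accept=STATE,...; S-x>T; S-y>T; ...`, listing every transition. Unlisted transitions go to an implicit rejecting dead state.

Handle the two conditions separately and then intersect. The first has 4 states tracking partial matches of the forbidden pattern `cba`; the second has 4 states tracking the count of `b`s, saturating at 3. A product state is a pair (one from each), accepting exactly when both do. Equivalent product states are then merged.
8 states suffice.
        a   b   c  
>* q0   q0  q1  q2 
 * q1   q1  q3  q4 
 * q2   q0  q5  q2 
 * q3   q3  q6  q3 
 * q4   q1  q7  q4 
 * q5   q6  q3  q4 
   q6   q6  q6  q6 
 * q7   q6  q6  q3 
(> = start, * = accepting)

start=q0; accept=q0,q1,q2,q3,q4,q5,q7; q0-a>q0; q0-b>q1; q0-c>q2; q1-a>q1; q1-b>q3; q1-c>q4; q2-a>q0; q2-b>q5; q2-c>q2; q3-a>q3; q3-b>q6; q3-c>q3; q4-a>q1; q4-b>q7; q4-c>q4; q5-a>q6; q5-b>q3; q5-c>q4; q6-a>q6; q6-b>q6; q6-c>q6; q7-a>q6; q7-b>q6; q7-c>q3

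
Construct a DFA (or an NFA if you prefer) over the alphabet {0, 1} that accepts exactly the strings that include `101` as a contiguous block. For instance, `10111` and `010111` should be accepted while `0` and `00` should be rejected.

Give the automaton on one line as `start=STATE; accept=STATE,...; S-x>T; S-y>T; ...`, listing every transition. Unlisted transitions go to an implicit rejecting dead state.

Track how much of `101` has been matched so far: state q0 is no progress, q3 is the absorbing accept state reached once `101` has occurred. Intermediate states record partial matches; on a mismatch, fall back to the longest reusable overlap.
4 states suffice.
        0   1  
>  q0   q0  q1 
   q1   q2  q1 
   q2   q0  q3 
 * q3   q3  q3 
(> = start, * = accepting)

start=q0; accept=q3; q0-0>q0; q0-1>q1; q1-0>q2; q1-1>q1; q2-0>q0; q2-1>q3; q3-0>q3; q3-1>q3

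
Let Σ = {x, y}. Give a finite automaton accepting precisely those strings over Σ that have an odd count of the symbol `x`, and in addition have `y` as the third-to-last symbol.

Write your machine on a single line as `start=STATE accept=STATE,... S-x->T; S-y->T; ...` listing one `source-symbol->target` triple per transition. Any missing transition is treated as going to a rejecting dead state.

Run two small machines in parallel and take their product. The first has 2 states tracking the count of `x`s modulo 2; the second has 15 states tracking the last 3 symbols read. A product state is a pair (one from each), accepting exactly when both do.
With 23 states:
       x  y 
>  A   B  C 
   B   D  E 
   C   F  G 
   D   H  I 
   E   J  K 
   F   L  M 
   G   N  O 
   H   P  Q 
   I   R  S 
   J   T  U 
   K   V  W 
   L   H  I 
 * M   J  K 
 * N   L  M 
   O   N  O 
   P   H  I 
   Q   J  K 
   R   L  M 
   S   N  O 
 * T   P  Q 
   U   R  S 
   V   T  U 
 * W   V  W 
(> = start, * = accepting)

start=A; accept=M,N,T,W; A-x->B; A-y->C; B-x->D; B-y->E; C-x->F; C-y->G; D-x->H; D-y->I; E-x->J; E-y->K; F-x->L; F-y->M; G-x->N; G-y->O; H-x->P; H-y->Q; I-x->R; I-y->S; J-x->T; J-y->U; K-x->V; K-y->W; L-x->H; L-y->I; M-x->J; M-y->K; N-x->L; N-y->M; O-x->N; O-y->O; P-x->H; P-y->I; Q-x->J; Q-y->K; R-x->L; R-y->M; S-x->N; S-y->O; T-x->P; T-y->Q; U-x->R; U-y->S; V-x->T; V-y->U; W-x->V; W-y->W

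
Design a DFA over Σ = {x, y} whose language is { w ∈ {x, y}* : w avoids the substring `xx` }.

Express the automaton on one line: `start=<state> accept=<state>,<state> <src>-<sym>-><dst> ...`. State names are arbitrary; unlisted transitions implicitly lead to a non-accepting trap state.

Track partial matches of the forbidden pattern `xx`. State q2 is a dead state reached once `xx` has occurred; every other state accepts. q0 means no part of `xx` is currently matched.
3 states suffice.
        x   y  
>* q0   q1  q0 
 * q1   q2  q0 
   q2   q2  q2 
(> = start, * = accepting)

start=q0 accept=q0,q1 q0-x->q1 q0-y->q0 q1-x->q2 q1-y->q0 q2-x->q2 q2-y->q2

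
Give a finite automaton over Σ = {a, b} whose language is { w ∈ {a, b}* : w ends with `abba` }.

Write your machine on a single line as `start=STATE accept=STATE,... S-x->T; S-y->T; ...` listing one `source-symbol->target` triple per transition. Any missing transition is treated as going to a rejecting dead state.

start=S0; accept=S4; S0-a->S1; S0-b->S0; S1-a->S1; S1-b->S2; S2-a->S1; S2-b->S3; S3-a->S4; S3-b->S0; S4-a->S1; S4-b->S2

Remember how much of `abba` the current input suffix matches. State S0 means no match yet; S1 means the last symbol is `a`; S2 means the last 2 symbols are `ab`; S3 means the last 3 symbols are `abb`; S4 means the last 4 symbols are `abba`. Only S4 accepts. On a mismatch, fall back to the longest proper suffix that is still a prefix of `abba`.
With 5 states:
        a   b  
>  S0   S1  S0 
   S1   S1  S2 
   S2   S1  S3 
   S3   S4  S0 
 * S4   S1  S2 
(> = start, * = accepting)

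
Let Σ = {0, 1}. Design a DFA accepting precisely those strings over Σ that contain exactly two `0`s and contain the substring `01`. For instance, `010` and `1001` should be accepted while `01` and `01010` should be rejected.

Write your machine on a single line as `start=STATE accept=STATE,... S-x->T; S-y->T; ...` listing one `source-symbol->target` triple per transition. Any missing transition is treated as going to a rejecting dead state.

start=q0; accept=q5; q0-0->q1; q0-1->q0; q1-0->q2; q1-1->q3; q2-0->q4; q2-1->q5; q3-0->q5; q3-1->q3; q4-0->q4; q4-1->q4; q5-0->q4; q5-1->q5

Build one automaton per condition and run them in lockstep. One (4 states) tracks the count of `0`s, saturating at 3; the other (3 states) tracks whether and how much of `01` has been seen. Each combined state is a pair, one component from each; accept when both components accept. Equivalent product states are then merged.
        0   1  
>  q0   q1  q0 
   q1   q2  q3 
   q2   q4  q5 
   q3   q5  q3 
   q4   q4  q4 
 * q5   q4  q5 
(> = start, * = accepting)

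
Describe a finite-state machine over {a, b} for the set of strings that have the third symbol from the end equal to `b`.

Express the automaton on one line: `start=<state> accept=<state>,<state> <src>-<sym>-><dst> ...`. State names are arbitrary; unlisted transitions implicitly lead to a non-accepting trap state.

start=q0 accept=q11,q12,q13,q14 q0-a->q1 q0-b->q2 q1-a->q3 q1-b->q4 q2-a->q5 q2-b->q6 q3-a->q7 q3-b->q8 q4-a->q9 q4-b->q10 q5-a->q11 q5-b->q12 q6-a->q13 q6-b->q14 q7-a->q7 q7-b->q8 q8-a->q9 q8-b->q10 q9-a->q11 q9-b->q12 q10-a->q13 q10-b->q14 q11-a->q7 q11-b->q8 q12-a->q9 q12-b->q10 q13-a->q11 q13-b->q12 q14-a->q13 q14-b->q14

A DFA must remember the last 3 symbols (since which symbol is third-to-last isn't known until the input ends). Use one state per possible window of the last ≤3 symbols; accept from those whose window starts with `b`.
15 states suffice.
          a    b  
>  q0     q1   q2 
   q1     q3   q4 
   q2     q5   q6 
   q3     q7   q8 
   q4     q9  q10 
   q5    q11  q12 
   q6    q13  q14 
   q7     q7   q8 
   q8     q9  q10 
   q9    q11  q12 
   q10   q13  q14 
 * q11    q7   q8 
 * q12    q9  q10 
 * q13   q11  q12 
 * q14   q13  q14 
(> = start, * = accepting)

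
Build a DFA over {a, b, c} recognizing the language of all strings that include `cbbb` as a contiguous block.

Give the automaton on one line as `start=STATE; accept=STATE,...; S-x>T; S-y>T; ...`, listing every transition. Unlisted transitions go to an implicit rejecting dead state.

Track how much of `cbbb` has been matched so far: state q0 is no progress, q4 is the absorbing accept state reached once `cbbb` has occurred. Intermediate states record partial matches; on a mismatch, fall back to the longest reusable overlap.
A 5-state machine:
        a   b   c  
>  q0   q0  q0  q1 
   q1   q0  q2  q1 
   q2   q0  q3  q1 
   q3   q0  q4  q1 
 * q4   q4  q4  q4 
(> = start, * = accepting)

start=q0; accept=q4; q0-a>q0; q0-b>q0; q0-c>q1; q1-a>q0; q1-b>q2; q1-c>q1; q2-a>q0; q2-b>q3; q2-c>q1; q3-a>q0; q3-b>q4; q3-c>q1; q4-a>q4; q4-b>q4; q4-c>q4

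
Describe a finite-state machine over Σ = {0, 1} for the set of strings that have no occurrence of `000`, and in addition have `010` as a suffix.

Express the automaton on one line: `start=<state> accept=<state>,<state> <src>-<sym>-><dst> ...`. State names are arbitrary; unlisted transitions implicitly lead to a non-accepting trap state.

start=S0 accept=S5 S0-0->S1 S0-1->S0 S1-0->S2 S1-1->S3 S2-0->S4 S2-1->S3 S3-0->S5 S3-1->S0 S4-0->S4 S4-1->S6 S5-0->S2 S5-1->S3 S6-0->S7 S6-1->S8 S7-0->S4 S7-1->S6 S8-0->S4 S8-1->S8

Handle the two conditions separately and then intersect. The first has 4 states tracking partial matches of the forbidden pattern `000`; the second has 4 states tracking how much of the suffix `010` has currently been matched. A product state is a pair (one from each), accepting exactly when both do.
9 states suffice.
        0   1  
>  S0   S1  S0 
   S1   S2  S3 
   S2   S4  S3 
   S3   S5  S0 
   S4   S4  S6 
 * S5   S2  S3 
   S6   S7  S8 
   S7   S4  S6 
   S8   S4  S8 
(> = start, * = accepting)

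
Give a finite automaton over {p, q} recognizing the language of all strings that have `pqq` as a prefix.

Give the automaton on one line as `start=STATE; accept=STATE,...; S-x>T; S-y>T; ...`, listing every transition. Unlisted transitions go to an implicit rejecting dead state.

start=S0; accept=S3; S0-p>S1; S0-q>S4; S1-p>S4; S1-q>S2; S2-p>S4; S2-q>S3; S3-p>S3; S3-q>S3; S4-p>S4; S4-q>S4

Walk along `pqq` while the input agrees: from S0 take `p` to S1, and so on. Any deviation drops to the rejecting sink S4. Once S3 is reached the prefix is confirmed and every continuation is accepted.
With 5 states:
        p   q  
>  S0   S1  S4 
   S1   S4  S2 
   S2   S4  S3 
 * S3   S3  S3 
   S4   S4  S4 
(> = start, * = accepting)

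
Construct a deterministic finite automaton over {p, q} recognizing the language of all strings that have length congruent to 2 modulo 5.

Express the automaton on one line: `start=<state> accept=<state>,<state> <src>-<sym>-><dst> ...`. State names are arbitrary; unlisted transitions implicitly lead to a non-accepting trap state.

Count input length modulo 5: every symbol advances one step around the cycle A → B → C → D → E → A. Accept at C.
With 5 states:
       p  q 
>  A   B  B 
   B   C  C 
 * C   D  D 
   D   E  E 
   E   A  A 
(> = start, * = accepting)

start=A accept=C A-p->B A-q->B B-p->C B-q->C C-p->D C-q->D D-p->E D-q->E E-p->A E-q->A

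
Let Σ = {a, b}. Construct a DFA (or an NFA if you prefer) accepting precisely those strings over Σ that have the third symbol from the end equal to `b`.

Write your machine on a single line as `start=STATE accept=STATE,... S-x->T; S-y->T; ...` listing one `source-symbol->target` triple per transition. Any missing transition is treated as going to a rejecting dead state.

Because acceptance depends on a position counted from the end, the machine has to buffer the most recent 3 symbols. Make each state the string of the last up-to-3 symbols read; on input `x` shift the window left and append `x`. Accept when the buffered window has length 3 and begins with `b`.
          a    b  
>  s0     s1   s2 
   s1     s3   s4 
   s2     s5   s6 
   s3     s7   s8 
   s4     s9  s10 
   s5    s11  s12 
   s6    s13  s14 
   s7     s7   s8 
   s8     s9  s10 
   s9    s11  s12 
   s10   s13  s14 
 * s11    s7   s8 
 * s12    s9  s10 
 * s13   s11  s12 
 * s14   s13  s14 
(> = start, * = accepting)

start=s0; accept=s11,s12,s13,s14; s0-a->s1; s0-b->s2; s1-a->s3; s1-b->s4; s2-a->s5; s2-b->s6; s3-a->s7; s3-b->s8; s4-a->s9; s4-b->s10; s5-a->s11; s5-b->s12; s6-a->s13; s6-b->s14; s7-a->s7; s7-b->s8; s8-a->s9; s8-b->s10; s9-a->s11; s9-b->s12; s10-a->s13; s10-b->s14; s11-a->s7; s11-b->s8; s12-a->s9; s12-b->s10; s13-a->s11; s13-b->s12; s14-a->s13; s14-b->s14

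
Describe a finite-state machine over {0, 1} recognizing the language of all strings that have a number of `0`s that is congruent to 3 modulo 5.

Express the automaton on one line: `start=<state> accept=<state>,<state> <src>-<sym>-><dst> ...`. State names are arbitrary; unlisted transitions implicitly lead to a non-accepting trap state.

The only thing that matters is how many `0`s have appeared, reduced mod 5. Use one state per residue: q0 for 0, …, q4 for 4. Reading `0` moves to the next residue; anything else stays put. q3 is accepting.
5 states suffice.
        0   1  
>  q0   q1  q0 
   q1   q2  q1 
   q2   q3  q2 
 * q3   q4  q3 
   q4   q0  q4 
(> = start, * = accepting)

start=q0 accept=q3 q0-0->q1 q0-1->q0 q1-0->q2 q1-1->q1 q2-0->q3 q2-1->q2 q3-0->q4 q3-1->q3 q4-0->q0 q4-1->q4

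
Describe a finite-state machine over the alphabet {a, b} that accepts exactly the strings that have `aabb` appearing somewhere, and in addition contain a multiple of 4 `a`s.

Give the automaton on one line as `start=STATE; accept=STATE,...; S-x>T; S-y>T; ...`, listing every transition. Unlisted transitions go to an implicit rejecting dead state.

start=s0; accept=s18; s0-a>s1; s0-b>s0; s1-a>s2; s1-b>s3; s2-a>s4; s2-b>s5; s3-a>s6; s3-b>s3; s4-a>s7; s4-b>s8; s5-a>s9; s5-b>s10; s6-a>s4; s6-b>s11; s7-a>s12; s7-b>s13; s8-a>s14; s8-b>s15; s9-a>s7; s9-b>s16; s10-a>s15; s10-b>s10; s11-a>s9; s11-b>s11; s12-a>s2; s12-b>s17; s13-a>s1; s13-b>s18; s14-a>s12; s14-b>s0; s15-a>s18; s15-b>s15; s16-a>s14; s16-b>s16; s17-a>s6; s17-b>s19; s18-a>s19; s18-b>s18; s19-a>s10; s19-b>s19

Handle the two conditions separately and then intersect. The first has 5 states tracking whether and how much of `aabb` has been seen; the second has 4 states tracking the count of `a`s modulo 4. A product state is a pair (one from each), accepting exactly when both do.
With 20 states:
          a    b  
>  s0     s1   s0 
   s1     s2   s3 
   s2     s4   s5 
   s3     s6   s3 
   s4     s7   s8 
   s5     s9  s10 
   s6     s4  s11 
   s7    s12  s13 
   s8    s14  s15 
   s9     s7  s16 
   s10   s15  s10 
   s11    s9  s11 
   s12    s2  s17 
   s13    s1  s18 
   s14   s12   s0 
   s15   s18  s15 
   s16   s14  s16 
   s17    s6  s19 
 * s18   s19  s18 
   s19   s10  s19 
(> = start, * = accepting)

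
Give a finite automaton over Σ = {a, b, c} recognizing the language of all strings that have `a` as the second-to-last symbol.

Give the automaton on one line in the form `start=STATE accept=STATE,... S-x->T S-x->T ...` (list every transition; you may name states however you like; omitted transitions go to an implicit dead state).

start=q0 accept=q4,q5,q6 q0-a->q1 q0-b->q2 q0-c->q3 q1-a->q4 q1-b->q5 q1-c->q6 q2-a->q7 q2-b->q8 q2-c->q9 q3-a->q10 q3-b->q11 q3-c->q12 q4-a->q4 q4-b->q5 q4-c->q6 q5-a->q7 q5-b->q8 q5-c->q9 q6-a->q10 q6-b->q11 q6-c->q12 q7-a->q4 q7-b->q5 q7-c->q6 q8-a->q7 q8-b->q8 q8-c->q9 q9-a->q10 q9-b->q11 q9-c->q12 q10-a->q4 q10-b->q5 q10-c->q6 q11-a->q7 q11-b->q8 q11-c->q9 q12-a->q10 q12-b->q11 q12-c->q12

A DFA must remember the last 2 symbols (since which symbol is second-to-last isn't known until the input ends). Use one state per possible window of the last ≤2 symbols; accept from those whose window starts with `a`.
13 states suffice.
          a    b    c  
>  q0     q1   q2   q3 
   q1     q4   q5   q6 
   q2     q7   q8   q9 
   q3    q10  q11  q12 
 * q4     q4   q5   q6 
 * q5     q7   q8   q9 
 * q6    q10  q11  q12 
   q7     q4   q5   q6 
   q8     q7   q8   q9 
   q9    q10  q11  q12 
   q10    q4   q5   q6 
   q11    q7   q8   q9 
   q12   q10  q11  q12 
(> = start, * = accepting)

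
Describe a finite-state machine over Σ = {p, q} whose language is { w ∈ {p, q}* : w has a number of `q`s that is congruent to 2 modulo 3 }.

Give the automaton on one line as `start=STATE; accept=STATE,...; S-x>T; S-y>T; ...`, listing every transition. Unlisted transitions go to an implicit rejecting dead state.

start=s0; accept=s2; s0-p>s0; s0-q>s1; s1-p>s1; s1-q>s2; s2-p>s2; s2-q>s0

The only thing that matters is how many `q`s have appeared, reduced mod 3. Use one state per residue: s0 for 0, …, s2 for 2. Reading `q` moves to the next residue; anything else stays put. s2 is accepting.
A 3-state machine:
        p   q  
>  s0   s0  s1 
   s1   s1  s2 
 * s2   s2  s0 
(> = start, * = accepting)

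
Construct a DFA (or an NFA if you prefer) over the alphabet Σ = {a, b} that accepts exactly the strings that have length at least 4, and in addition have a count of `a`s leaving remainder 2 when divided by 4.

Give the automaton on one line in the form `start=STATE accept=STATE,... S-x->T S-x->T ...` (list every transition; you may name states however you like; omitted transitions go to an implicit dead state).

start=S0 accept=S9 S0-a->S1 S0-b->S2 S1-a->S3 S1-b->S4 S2-a->S4 S2-b->S5 S3-a->S6 S3-b->S7 S4-a->S7 S4-b->S8 S5-a->S8 S5-b->S5 S6-a->S5 S6-b->S6 S7-a->S6 S7-b->S9 S8-a->S9 S8-b->S8 S9-a->S6 S9-b->S9

Build one automaton per condition and run them in lockstep. The first has 6 states tracking the input length, saturating at 5; the second has 4 states tracking the count of `a`s modulo 4. A product state is a pair (one from each), accepting exactly when both do. Minimizing collapses redundant product states.
        a   b  
>  S0   S1  S2 
   S1   S3  S4 
   S2   S4  S5 
   S3   S6  S7 
   S4   S7  S8 
   S5   S8  S5 
   S6   S5  S6 
   S7   S6  S9 
   S8   S9  S8 
 * S9   S6  S9 
(> = start, * = accepting)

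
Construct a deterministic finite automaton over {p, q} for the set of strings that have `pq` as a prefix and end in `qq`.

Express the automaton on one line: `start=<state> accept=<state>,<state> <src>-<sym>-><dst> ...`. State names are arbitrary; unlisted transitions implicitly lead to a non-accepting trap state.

Run two small machines in parallel and take their product. The first has 4 states tracking whether the input so far still matches the prefix `pq`; the second has 3 states tracking how much of the suffix `qq` has currently been matched. A product state is a pair (one from each), accepting exactly when both do.
8 states suffice.
       p  q 
>  A   B  C 
   B   D  E 
   C   D  F 
   D   D  C 
   E   G  H 
   F   D  F 
   G   G  E 
 * H   G  H 
(> = start, * = accepting)

start=A accept=H A-p->B A-q->C B-p->D B-q->E C-p->D C-q->F D-p->D D-q->C E-p->G E-q->H F-p->D F-q->F G-p->G G-q->E H-p->G H-q->H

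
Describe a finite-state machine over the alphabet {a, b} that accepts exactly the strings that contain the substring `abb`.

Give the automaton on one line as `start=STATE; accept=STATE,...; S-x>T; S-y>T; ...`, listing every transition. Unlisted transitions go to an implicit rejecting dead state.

Track how much of `abb` has been matched so far: state q0 is no progress, q3 is the absorbing accept state reached once `abb` has occurred. Intermediate states record partial matches; on a mismatch, fall back to the longest reusable overlap.
A 4-state machine:
        a   b  
>  q0   q1  q0 
   q1   q1  q2 
   q2   q1  q3 
 * q3   q3  q3 
(> = start, * = accepting)

start=q0; accept=q3; q0-a>q1; q0-b>q0; q1-a>q1; q1-b>q2; q2-a>q1; q2-b>q3; q3-a>q3; q3-b>q3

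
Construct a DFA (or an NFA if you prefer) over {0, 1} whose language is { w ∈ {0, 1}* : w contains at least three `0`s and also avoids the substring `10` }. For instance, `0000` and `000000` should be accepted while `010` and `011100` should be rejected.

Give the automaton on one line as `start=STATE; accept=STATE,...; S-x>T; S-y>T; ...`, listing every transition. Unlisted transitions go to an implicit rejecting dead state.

start=A; accept=E,F; A-0>B; A-1>C; B-0>D; B-1>C; C-0>C; C-1>C; D-0>E; D-1>C; E-0>E; E-1>F; F-0>C; F-1>F

Run two small machines in parallel and take their product. The first has 5 states tracking the count of `0`s, saturating at 4; the second has 3 states tracking partial matches of the forbidden pattern `10`. A product state is a pair (one from each), accepting exactly when both do. After merging equivalent states the machine shrinks.
With 6 states:
       0  1 
>  A   B  C 
   B   D  C 
   C   C  C 
   D   E  C 
 * E   E  F 
 * F   C  F 
(> = start, * = accepting)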